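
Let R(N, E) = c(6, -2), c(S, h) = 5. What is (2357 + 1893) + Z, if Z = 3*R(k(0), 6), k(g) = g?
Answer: 4265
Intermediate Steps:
R(N, E) = 5
Z = 15 (Z = 3*5 = 15)
(2357 + 1893) + Z = (2357 + 1893) + 15 = 4250 + 15 = 4265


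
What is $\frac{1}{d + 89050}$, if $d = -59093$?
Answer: $\frac{1}{29957} \approx 3.3381 \cdot 10^{-5}$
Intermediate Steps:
$\frac{1}{d + 89050} = \frac{1}{-59093 + 89050} = \frac{1}{29957}$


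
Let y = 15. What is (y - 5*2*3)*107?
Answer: -1605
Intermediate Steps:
(y - 5*2*3)*107 = (15 - 5*2*3)*107 = (15 - 10*3)*107 = (15 - 30)*107 = -15*107 = -1605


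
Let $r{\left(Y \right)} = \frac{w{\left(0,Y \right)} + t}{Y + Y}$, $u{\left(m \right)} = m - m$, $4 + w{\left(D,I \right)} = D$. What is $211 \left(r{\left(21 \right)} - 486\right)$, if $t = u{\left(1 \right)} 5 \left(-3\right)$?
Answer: $- \frac{2153888}{21} \approx -1.0257 \cdot 10^{5}$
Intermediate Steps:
$w{\left(D,I \right)} = -4 + D$
$u{\left(m \right)} = 0$
$t = 0$ ($t = 0 \cdot 5 \left(-3\right) = 0 \left(-3\right) = 0$)
$r{\left(Y \right)} = - \frac{2}{Y}$ ($r{\left(Y \right)} = \frac{\left(-4 + 0\right) + 0}{Y + Y} = \frac{-4 + 0}{2 Y} = - 4 \frac{1}{2 Y} = - \frac{2}{Y}$)
$211 \left(r{\left(21 \right)} - 486\right) = 211 \left(- \frac{2}{21} - 486\right) = 211 \left(- \frac{10208}{21}\right) = - \frac{2153888}{21}$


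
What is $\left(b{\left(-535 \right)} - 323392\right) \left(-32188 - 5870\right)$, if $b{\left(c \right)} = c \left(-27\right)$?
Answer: $11757904926$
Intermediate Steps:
$b{\left(c \right)} = - 27 c$
$\left(b{\left(-535 \right)} - 323392\right) \left(-32188 - 5870\right) = \left(\left(-27\right) \left(-535\right) - 323392\right) \left(-32188 - 5870\right) = \left(14445 - 323392\right) \left(-38058\right) = \left(-308947\right) \left(-38058\right) = 11757904926$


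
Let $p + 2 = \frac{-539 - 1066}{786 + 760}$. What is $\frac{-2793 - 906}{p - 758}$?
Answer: $\frac{5718654}{1176565} \approx 4.8605$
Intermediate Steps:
$p = - \frac{4697}{1546}$ ($p = -2 + \frac{-539 - 1066}{786 + 760} = -2 - \frac{1605}{1546} = - \frac{4697}{1546} \approx -3.0382$)
$\frac{-2793 - 906}{p - 758} = \frac{-2793 - 906}{- \frac{4697}{1546} - 758} = - \frac{3699}{- \frac{1176565}{1546}} = \left(-3699\right) \left(- \frac{1546}{1176565}\right) = \frac{5718654}{1176565}$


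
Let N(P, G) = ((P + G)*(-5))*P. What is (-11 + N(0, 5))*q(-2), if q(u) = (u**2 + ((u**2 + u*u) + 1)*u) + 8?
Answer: 66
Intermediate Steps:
N(P, G) = P*(-5*G - 5*P) (N(P, G) = ((G + P)*(-5))*P = (-5*G - 5*P)*P = P*(-5*G - 5*P))
q(u) = 8 + u**2 + u*(1 + 2*u**2) (q(u) = (u**2 + ((u**2 + u**2) + 1)*u) + 8 = (u**2 + (2*u**2 + 1)*u) + 8 = (u**2 + (1 + 2*u**2)*u) + 8 = (u**2 + u*(1 + 2*u**2)) + 8 = 8 + u**2 + u*(1 + 2*u**2))
(-11 + N(0, 5))*q(-2) = (-11 - 5*0*(5 + 0))*(8 - 2 + (-2)**2 + 2*(-2)**3) = (-11 - 5*0*5)*(8 - 2 + 4 + 2*(-8)) = (-11 + 0)*(8 - 2 + 4 - 16) = -11*(-6) = 66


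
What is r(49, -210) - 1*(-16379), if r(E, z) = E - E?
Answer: 16379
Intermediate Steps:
r(E, z) = 0
r(49, -210) - 1*(-16379) = 0 - 1*(-16379) = 0 + 16379 = 16379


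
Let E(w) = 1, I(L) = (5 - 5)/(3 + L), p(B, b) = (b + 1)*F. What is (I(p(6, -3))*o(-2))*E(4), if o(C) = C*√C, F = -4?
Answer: 0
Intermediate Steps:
p(B, b) = -4 - 4*b (p(B, b) = (b + 1)*(-4) = (1 + b)*(-4) = -4 - 4*b)
I(L) = 0 (I(L) = 0/(3 + L) = 0)
o(C) = C^(3/2)
(I(p(6, -3))*o(-2))*E(4) = (0*(-2)^(3/2))*1 = (0*(-2*I*√2))*1 = 0*1 = 0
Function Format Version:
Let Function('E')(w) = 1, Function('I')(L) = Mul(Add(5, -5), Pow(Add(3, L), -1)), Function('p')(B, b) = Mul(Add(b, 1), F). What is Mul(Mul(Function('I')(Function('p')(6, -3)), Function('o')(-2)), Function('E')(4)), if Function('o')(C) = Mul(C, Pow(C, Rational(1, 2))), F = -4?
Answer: 0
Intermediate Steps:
Function('p')(B, b) = Add(-4, Mul(-4, b)) (Function('p')(B, b) = Mul(Add(b, 1), -4) = Mul(Add(1, b), -4) = Add(-4, Mul(-4, b)))
Function('I')(L) = 0 (Function('I')(L) = Mul(0, Pow(Add(3, L), -1)) = 0)
Function('o')(C) = Pow(C, Rational(3, 2))
Mul(Mul(Function('I')(Function('p')(6, -3)), Function('o')(-2)), Function('E')(4)) = Mul(Mul(0, Pow(-2, Rational(3, 2))), 1) = Mul(Mul(0, Mul(-2, I, Pow(2, Rational(1, 2)))), 1) = Mul(0, 1) = 0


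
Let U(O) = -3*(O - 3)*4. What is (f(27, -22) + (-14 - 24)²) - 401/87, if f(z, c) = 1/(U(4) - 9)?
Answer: 876560/609 ≈ 1439.3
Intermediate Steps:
U(O) = 36 - 12*O (U(O) = -3*(-3 + O)*4 = (9 - 3*O)*4 = 36 - 12*O)
f(z, c) = -1/21 (f(z, c) = 1/((36 - 12*4) - 9) = 1/((36 - 48) - 9) = 1/(-12 - 9) = 1/(-21) = -1/21)
(f(27, -22) + (-14 - 24)²) - 401/87 = (-1/21 + (-14 - 24)²) - 401/87 = (-1/21 + (-38)²) - 401*1/87 = (-1/21 + 1444) - 401/87 = 30323/21 - 401/87 = 876560/609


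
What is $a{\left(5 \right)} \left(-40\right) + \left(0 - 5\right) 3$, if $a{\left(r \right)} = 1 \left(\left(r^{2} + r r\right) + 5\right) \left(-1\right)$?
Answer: $2185$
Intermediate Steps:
$a{\left(r \right)} = -5 - 2 r^{2}$ ($a{\left(r \right)} = 1 \left(\left(r^{2} + r^{2}\right) + 5\right) \left(-1\right) = 1 \left(2 r^{2} + 5\right) \left(-1\right) = 1 \left(5 + 2 r^{2}\right) \left(-1\right) = \left(5 + 2 r^{2}\right) \left(-1\right) = -5 - 2 r^{2}$)
$a{\left(5 \right)} \left(-40\right) + \left(0 - 5\right) 3 = \left(-5 - 2 \cdot 5^{2}\right) \left(-40\right) + \left(0 - 5\right) 3 = \left(-5 - 50\right) \left(-40\right) - 15 = \left(-55\right) \left(-40\right) - 15 = 2200 - 15 = 2185$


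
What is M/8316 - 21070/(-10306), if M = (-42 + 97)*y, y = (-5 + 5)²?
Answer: 10535/5153 ≈ 2.0444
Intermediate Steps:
y = 0 (y = 0² = 0)
M = 0 (M = (-42 + 97)*0 = 55*0 = 0)
M/8316 - 21070/(-10306) = 0/8316 - 21070/(-10306) = 0*(1/8316) - 21070*(-1/10306) = 0 + 10535/5153 = 10535/5153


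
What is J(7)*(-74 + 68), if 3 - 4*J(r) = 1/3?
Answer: -4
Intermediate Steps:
J(r) = 2/3 (J(r) = 3/4 - 1/4/3 = 3/4 - 1/4*1/3 = 3/4 - 1/12 = 2/3)
J(7)*(-74 + 68) = 2*(-74 + 68)/3 = (2/3)*(-6) = -4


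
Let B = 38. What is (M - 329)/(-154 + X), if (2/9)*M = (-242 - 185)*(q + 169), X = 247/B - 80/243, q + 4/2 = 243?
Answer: 383037984/71845 ≈ 5331.5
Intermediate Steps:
q = 241 (q = -2 + 243 = 241)
X = 2999/486 (X = 247/38 - 80/243 = 247*(1/38) - 80*1/243 = 13/2 - 80/243 = 2999/486 ≈ 6.1708)
M = -787815 (M = 9*((-242 - 185)*(241 + 169))/2 = 9*(-427*410)/2 = (9/2)*(-175070) = -787815)
(M - 329)/(-154 + X) = (-787815 - 329)/(-154 + 2999/486) = -788144/(-71845/486) = -788144*(-486/71845) = 383037984/71845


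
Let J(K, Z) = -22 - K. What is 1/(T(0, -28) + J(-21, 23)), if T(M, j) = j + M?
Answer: -1/29 ≈ -0.034483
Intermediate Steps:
T(M, j) = M + j
1/(T(0, -28) + J(-21, 23)) = 1/((0 - 28) + (-22 - 1*(-21))) = 1/(-28 + (-22 + 21)) = 1/(-28 - 1) = 1/(-29) = -1/29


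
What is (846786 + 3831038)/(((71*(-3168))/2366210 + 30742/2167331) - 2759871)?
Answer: -1090434855645705920/643346056558280389 ≈ -1.6949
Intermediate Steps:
(846786 + 3831038)/(((71*(-3168))/2366210 + 30742/2167331) - 2759871) = 4677824/((-224928*1/2366210 + 30742*(1/2167331)) - 2759871) = 4677824/((-10224/107555 + 30742/2167331) - 2759871) = 4677824/(-18852336334/233107285705 - 2759871) = 4677824/(-643346056558280389/233107285705) = 4677824*(-233107285705/643346056558280389) = -1090434855645705920/643346056558280389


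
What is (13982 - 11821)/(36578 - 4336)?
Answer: 2161/32242 ≈ 0.067024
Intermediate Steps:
(13982 - 11821)/(36578 - 4336) = 2161/32242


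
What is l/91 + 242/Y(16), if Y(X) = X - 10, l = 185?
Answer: 11566/273 ≈ 42.366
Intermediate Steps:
Y(X) = -10 + X
l/91 + 242/Y(16) = 185/91 + 242/(-10 + 16) = 185*(1/91) + 242/6 = 185/91 + 242*(⅙) = 185/91 + 121/3 = 11566/273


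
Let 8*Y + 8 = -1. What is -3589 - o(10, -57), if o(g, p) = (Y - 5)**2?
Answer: -232097/64 ≈ -3626.5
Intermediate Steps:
Y = -9/8 (Y = -1 + (1/8)*(-1) = -1 - 1/8 = -9/8 ≈ -1.1250)
o(g, p) = 2401/64 (o(g, p) = (-9/8 - 5)**2 = (-49/8)**2 = 2401/64)
-3589 - o(10, -57) = -3589 - 1*2401/64 = -3589 - 2401/64 = -232097/64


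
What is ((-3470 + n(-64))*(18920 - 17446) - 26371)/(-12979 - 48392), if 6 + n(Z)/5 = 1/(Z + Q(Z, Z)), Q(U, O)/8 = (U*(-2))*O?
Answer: 34016034497/402593760 ≈ 84.492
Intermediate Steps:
Q(U, O) = -16*O*U (Q(U, O) = 8*((U*(-2))*O) = 8*((-2*U)*O) = 8*(-2*O*U) = -16*O*U)
n(Z) = -30 + 5/(Z - 16*Z²) (n(Z) = -30 + 5/(Z - 16*Z*Z) = -30 + 5/(Z - 16*Z²))
((-3470 + n(-64))*(18920 - 17446) - 26371)/(-12979 - 48392) = ((-3470 + 5*(1 - 6*(-64) + 96*(-64)²)/(-64*(1 - 16*(-64))))*(18920 - 17446) - 26371)/(-12979 - 48392) = ((-3470 + 5*(-1/64)*(1 + 384 + 96*4096)/(1 + 1024))*1474 - 26371)/(-61371) = ((-3470 + 5*(-1/64)*(1 + 384 + 393216)/1025)*1474 - 26371)*(-1/61371) = ((-3470 + 5*(-1/64)*(1/1025)*393601)*1474 - 26371)*(-1/61371) = ((-3470 - 393601/13120)*1474 - 26371)*(-1/61371) = (-45920001/13120*1474 - 26371)*(-1/61371) = (-33843040737/6560 - 26371)*(-1/61371) = -34016034497/6560*(-1/61371) = 34016034497/402593760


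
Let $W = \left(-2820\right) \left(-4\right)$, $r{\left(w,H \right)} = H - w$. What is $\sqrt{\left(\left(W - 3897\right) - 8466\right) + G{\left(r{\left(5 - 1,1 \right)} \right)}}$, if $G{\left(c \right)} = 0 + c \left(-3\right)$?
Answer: $i \sqrt{1074} \approx 32.772 i$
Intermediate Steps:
$W = 11280$
$G{\left(c \right)} = - 3 c$ ($G{\left(c \right)} = 0 - 3 c = - 3 c$)
$\sqrt{\left(\left(W - 3897\right) - 8466\right) + G{\left(r{\left(5 - 1,1 \right)} \right)}} = \sqrt{\left(\left(11280 - 3897\right) - 8466\right) - 3 \left(1 - \left(5 - 1\right)\right)} = \sqrt{\left(7383 - 8466\right) - 3 \left(1 - \left(5 - 1\right)\right)} = \sqrt{-1083 - 3 \left(1 - 4\right)} = \sqrt{-1083 - -9} = \sqrt{-1083 + 9} = \sqrt{-1074} = i \sqrt{1074}$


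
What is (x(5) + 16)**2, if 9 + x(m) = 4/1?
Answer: 121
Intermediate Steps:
x(m) = -5 (x(m) = -9 + 4/1 = -9 + 4*1 = -9 + 4 = -5)
(x(5) + 16)**2 = (-5 + 16)**2 = 11**2 = 121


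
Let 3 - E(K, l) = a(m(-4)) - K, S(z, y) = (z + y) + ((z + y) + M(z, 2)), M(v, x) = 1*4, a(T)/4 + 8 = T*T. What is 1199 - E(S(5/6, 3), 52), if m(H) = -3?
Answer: 3565/3 ≈ 1188.3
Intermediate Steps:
a(T) = -32 + 4*T² (a(T) = -32 + 4*(T*T) = -32 + 4*T²)
M(v, x) = 4
S(z, y) = 4 + 2*y + 2*z (S(z, y) = (z + y) + ((z + y) + 4) = (y + z) + ((y + z) + 4) = (y + z) + (4 + y + z) = 4 + 2*y + 2*z)
E(K, l) = -1 + K (E(K, l) = 3 - ((-32 + 4*(-3)²) - K) = 3 - ((-32 + 4*9) - K) = 3 - ((-32 + 36) - K) = 3 - (4 - K) = 3 + (-4 + K) = -1 + K)
1199 - E(S(5/6, 3), 52) = 1199 - (-1 + (4 + 2*3 + 2*(5/6))) = 1199 - (-1 + (4 + 6 + 2*(5*(⅙)))) = 1199 - (-1 + (4 + 6 + 2*(⅚))) = 1199 - (-1 + (4 + 6 + 5/3)) = 1199 - (-1 + 35/3) = 1199 - 1*32/3 = 1199 - 32/3 = 3565/3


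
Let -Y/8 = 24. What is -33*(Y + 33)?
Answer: 5247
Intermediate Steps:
Y = -192 (Y = -8*24 = -192)
-33*(Y + 33) = -33*(-192 + 33) = -33*(-159) = 5247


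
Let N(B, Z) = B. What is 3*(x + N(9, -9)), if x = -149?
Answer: -420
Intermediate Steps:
3*(x + N(9, -9)) = 3*(-149 + 9) = 3*(-140) = -420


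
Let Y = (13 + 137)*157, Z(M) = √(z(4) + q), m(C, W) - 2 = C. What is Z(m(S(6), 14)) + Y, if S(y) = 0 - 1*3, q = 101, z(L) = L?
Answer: 23550 + √105 ≈ 23560.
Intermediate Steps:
S(y) = -3 (S(y) = 0 - 3 = -3)
m(C, W) = 2 + C
Z(M) = √105 (Z(M) = √(4 + 101) = √105)
Y = 23550 (Y = 150*157 = 23550)
Z(m(S(6), 14)) + Y = √105 + 23550 = 23550 + √105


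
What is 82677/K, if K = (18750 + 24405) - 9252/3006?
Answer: 13807059/7206371 ≈ 1.9160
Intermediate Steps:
K = 7206371/167 (K = 43155 - 9252*1/3006 = 43155 - 514/167 = 7206371/167 ≈ 43152.)
82677/K = 82677/(7206371/167) = 82677*(167/7206371) = 13807059/7206371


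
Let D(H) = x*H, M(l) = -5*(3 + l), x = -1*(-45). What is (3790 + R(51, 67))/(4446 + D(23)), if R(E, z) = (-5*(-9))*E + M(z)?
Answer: 5735/5481 ≈ 1.0463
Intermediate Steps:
x = 45
M(l) = -15 - 5*l
D(H) = 45*H
R(E, z) = -15 - 5*z + 45*E (R(E, z) = (-5*(-9))*E + (-15 - 5*z) = 45*E + (-15 - 5*z) = -15 - 5*z + 45*E)
(3790 + R(51, 67))/(4446 + D(23)) = (3790 + (-15 - 5*67 + 45*51))/(4446 + 45*23) = (3790 + (-15 - 335 + 2295))/(4446 + 1035) = (3790 + 1945)/5481 = 5735*(1/5481) = 5735/5481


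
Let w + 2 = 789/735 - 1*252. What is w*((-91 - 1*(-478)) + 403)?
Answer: -9790786/49 ≈ -1.9981e+5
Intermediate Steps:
w = -61967/245 (w = -2 + (789/735 - 1*252) = -2 + (789*(1/735) - 252) = -2 + (263/245 - 252) = -2 - 61477/245 = -61967/245 ≈ -252.93)
w*((-91 - 1*(-478)) + 403) = -61967*((-91 - 1*(-478)) + 403)/245 = -61967*((-91 + 478) + 403)/245 = -61967*(387 + 403)/245 = -61967/245*790 = -9790786/49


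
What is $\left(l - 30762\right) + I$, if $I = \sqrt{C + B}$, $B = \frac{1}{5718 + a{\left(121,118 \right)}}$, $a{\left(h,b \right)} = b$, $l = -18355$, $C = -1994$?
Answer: $-49117 + \frac{59 i \sqrt{4877437}}{2918} \approx -49117.0 + 44.654 i$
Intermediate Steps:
$B = \frac{1}{5836}$ ($B = \frac{1}{5718 + 118} = \frac{1}{5836} \approx 0.00017135$)
$I = \frac{59 i \sqrt{4877437}}{2918}$ ($I = \sqrt{-1994 + \frac{1}{5836}} = \sqrt{- \frac{11636983}{5836}} = \frac{59 i \sqrt{4877437}}{2918} \approx 44.654 i$)
$\left(l - 30762\right) + I = \left(-18355 - 30762\right) + \frac{59 i \sqrt{4877437}}{2918} = -49117 + \frac{59 i \sqrt{4877437}}{2918}$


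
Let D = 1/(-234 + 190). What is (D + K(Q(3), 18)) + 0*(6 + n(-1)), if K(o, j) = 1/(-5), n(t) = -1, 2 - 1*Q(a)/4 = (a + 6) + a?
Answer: -49/220 ≈ -0.22273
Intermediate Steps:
Q(a) = -16 - 8*a (Q(a) = 8 - 4*((a + 6) + a) = 8 - 4*((6 + a) + a) = 8 - 4*(6 + 2*a) = 8 + (-24 - 8*a) = -16 - 8*a)
K(o, j) = -⅕
D = -1/44 (D = 1/(-44) = -1/44 ≈ -0.022727)
(D + K(Q(3), 18)) + 0*(6 + n(-1)) = (-1/44 - ⅕) + 0*(6 - 1) = -49/220 + 0*5 = -49/220 + 0 = -49/220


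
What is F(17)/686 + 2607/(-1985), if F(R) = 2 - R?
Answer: -1818177/1361710 ≈ -1.3352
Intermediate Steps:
F(17)/686 + 2607/(-1985) = (2 - 1*17)/686 + 2607/(-1985) = (2 - 17)*(1/686) + 2607*(-1/1985) = -15*1/686 - 2607/1985 = -15/686 - 2607/1985 = -1818177/1361710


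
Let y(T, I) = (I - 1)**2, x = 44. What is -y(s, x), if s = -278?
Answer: -1849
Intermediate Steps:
y(T, I) = (-1 + I)**2
-y(s, x) = -(-1 + 44)**2 = -1*43**2 = -1*1849 = -1849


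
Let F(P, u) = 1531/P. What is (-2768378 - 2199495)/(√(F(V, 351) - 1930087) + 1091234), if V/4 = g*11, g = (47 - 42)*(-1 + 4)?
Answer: -3577933870686120/785923758074849 + 9935746*I*√210186221685/785923758074849 ≈ -4.5525 + 0.0057959*I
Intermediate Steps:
g = 15 (g = 5*3 = 15)
V = 660 (V = 4*(15*11) = 4*165 = 660)
(-2768378 - 2199495)/(√(F(V, 351) - 1930087) + 1091234) = (-2768378 - 2199495)/(√(1531/660 - 1930087) + 1091234) = -4967873/(√(1531*(1/660) - 1930087) + 1091234) = -4967873/(√(1531/660 - 1930087) + 1091234) = -4967873/(√(-1273855889/660) + 1091234) = -4967873/(I*√210186221685/330 + 1091234) = -4967873/(1091234 + I*√210186221685/330)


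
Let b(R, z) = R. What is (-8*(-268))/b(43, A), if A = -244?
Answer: 2144/43 ≈ 49.860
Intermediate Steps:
(-8*(-268))/b(43, A) = -8*(-268)/43 = 2144*(1/43) = 2144/43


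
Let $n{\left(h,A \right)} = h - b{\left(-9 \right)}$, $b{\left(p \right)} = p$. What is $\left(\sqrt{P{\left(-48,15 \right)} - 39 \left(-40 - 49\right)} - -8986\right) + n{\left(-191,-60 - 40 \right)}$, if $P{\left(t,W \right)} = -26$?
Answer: $8804 + \sqrt{3445} \approx 8862.7$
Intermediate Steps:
$n{\left(h,A \right)} = 9 + h$ ($n{\left(h,A \right)} = h - -9 = h + 9 = 9 + h$)
$\left(\sqrt{P{\left(-48,15 \right)} - 39 \left(-40 - 49\right)} - -8986\right) + n{\left(-191,-60 - 40 \right)} = \left(\sqrt{-26 - 39 \left(-40 - 49\right)} - -8986\right) + \left(9 - 191\right) = \left(\sqrt{-26 - -3471} + 8986\right) - 182 = \left(\sqrt{-26 + 3471} + 8986\right) - 182 = \left(\sqrt{3445} + 8986\right) - 182 = \left(8986 + \sqrt{3445}\right) - 182 = 8804 + \sqrt{3445}$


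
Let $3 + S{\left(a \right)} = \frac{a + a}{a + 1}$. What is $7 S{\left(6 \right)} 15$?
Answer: $-135$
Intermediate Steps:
$S{\left(a \right)} = -3 + \frac{2 a}{1 + a}$ ($S{\left(a \right)} = -3 + \frac{a + a}{a + 1} = -3 + \frac{2 a}{1 + a}$)
$7 S{\left(6 \right)} 15 = 7 \frac{-3 - 6}{1 + 6} \cdot 15 = 7 \frac{-3 - 6}{7} \cdot 15 = 7 \cdot \frac{1}{7} \left(-9\right) 15 = 7 \left(- \frac{9}{7}\right) 15 = \left(-9\right) 15 = -135$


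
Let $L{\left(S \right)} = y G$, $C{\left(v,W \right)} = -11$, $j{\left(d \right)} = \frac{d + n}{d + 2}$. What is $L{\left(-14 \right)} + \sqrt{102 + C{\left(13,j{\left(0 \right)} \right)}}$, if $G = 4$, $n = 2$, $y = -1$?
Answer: $-4 + \sqrt{91} \approx 5.5394$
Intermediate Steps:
$j{\left(d \right)} = 1$ ($j{\left(d \right)} = \frac{d + 2}{d + 2} = \frac{2 + d}{2 + d} = 1$)
$L{\left(S \right)} = -4$ ($L{\left(S \right)} = \left(-1\right) 4 = -4$)
$L{\left(-14 \right)} + \sqrt{102 + C{\left(13,j{\left(0 \right)} \right)}} = -4 + \sqrt{102 - 11} = -4 + \sqrt{91}$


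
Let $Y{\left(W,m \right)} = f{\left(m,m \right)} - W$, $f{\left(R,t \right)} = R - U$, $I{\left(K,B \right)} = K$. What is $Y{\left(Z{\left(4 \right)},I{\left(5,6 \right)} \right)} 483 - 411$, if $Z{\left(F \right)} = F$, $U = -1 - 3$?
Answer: $2004$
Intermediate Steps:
$U = -4$ ($U = -1 - 3 = -4$)
$f{\left(R,t \right)} = 4 + R$ ($f{\left(R,t \right)} = R - -4 = R + 4 = 4 + R$)
$Y{\left(W,m \right)} = 4 + m - W$ ($Y{\left(W,m \right)} = \left(4 + m\right) - W = 4 + m - W$)
$Y{\left(Z{\left(4 \right)},I{\left(5,6 \right)} \right)} 483 - 411 = \left(4 + 5 - 4\right) 483 - 411 = 5 \cdot 483 - 411 = 2415 - 411 = 2004$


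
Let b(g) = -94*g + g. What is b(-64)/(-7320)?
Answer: -248/305 ≈ -0.81312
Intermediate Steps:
b(g) = -93*g
b(-64)/(-7320) = -93*(-64)/(-7320) = 5952*(-1/7320) = -248/305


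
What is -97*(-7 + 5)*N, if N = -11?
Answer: -2134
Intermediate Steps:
-97*(-7 + 5)*N = -97*(-7 + 5)*(-11) = -(-194)*(-11) = -97*22 = -2134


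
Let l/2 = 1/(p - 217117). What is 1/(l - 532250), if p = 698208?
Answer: -481091/256060684748 ≈ -1.8788e-6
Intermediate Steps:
l = 2/481091 (l = 2/(698208 - 217117) = 2/481091 ≈ 4.1572e-6)
1/(l - 532250) = 1/(2/481091 - 532250) = 1/(-256060684748/481091) = -481091/256060684748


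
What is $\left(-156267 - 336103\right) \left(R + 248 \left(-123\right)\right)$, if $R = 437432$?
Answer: $-200359139360$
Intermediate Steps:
$\left(-156267 - 336103\right) \left(R + 248 \left(-123\right)\right) = \left(-156267 - 336103\right) \left(437432 + 248 \left(-123\right)\right) = - 492370 \left(437432 - 30504\right) = \left(-492370\right) 406928 = -200359139360$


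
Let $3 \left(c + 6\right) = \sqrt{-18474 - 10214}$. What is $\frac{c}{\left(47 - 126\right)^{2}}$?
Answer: $- \frac{6}{6241} + \frac{4 i \sqrt{1793}}{18723} \approx -0.00096138 + 0.0090464 i$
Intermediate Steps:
$c = -6 + \frac{4 i \sqrt{1793}}{3}$ ($c = -6 + \frac{\sqrt{-18474 - 10214}}{3} = -6 + \frac{\sqrt{-28688}}{3} = -6 + \frac{4 i \sqrt{1793}}{3} \approx -6.0 + 56.458 i$)
$\frac{c}{\left(47 - 126\right)^{2}} = \frac{-6 + \frac{4 i \sqrt{1793}}{3}}{\left(47 - 126\right)^{2}} = \frac{-6 + \frac{4 i \sqrt{1793}}{3}}{\left(-79\right)^{2}} = \frac{-6 + \frac{4 i \sqrt{1793}}{3}}{6241} = \left(-6 + \frac{4 i \sqrt{1793}}{3}\right) \frac{1}{6241} = - \frac{6}{6241} + \frac{4 i \sqrt{1793}}{18723}$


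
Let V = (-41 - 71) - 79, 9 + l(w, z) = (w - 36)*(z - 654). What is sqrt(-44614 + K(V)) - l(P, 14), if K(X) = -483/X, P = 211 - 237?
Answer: -39671 + I*sqrt(1627471081)/191 ≈ -39671.0 + 211.21*I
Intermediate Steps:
P = -26
l(w, z) = -9 + (-654 + z)*(-36 + w) (l(w, z) = -9 + (w - 36)*(z - 654) = -9 + (-36 + w)*(-654 + z) = -9 + (-654 + z)*(-36 + w))
V = -191 (V = -112 - 79 = -191)
sqrt(-44614 + K(V)) - l(P, 14) = sqrt(-44614 - 483/(-191)) - (23535 - 654*(-26) - 36*14 - 26*14) = sqrt(-44614 - 483*(-1/191)) - (23535 + 17004 - 504 - 364) = sqrt(-44614 + 483/191) - 1*39671 = sqrt(-8520791/191) - 39671 = I*sqrt(1627471081)/191 - 39671 = -39671 + I*sqrt(1627471081)/191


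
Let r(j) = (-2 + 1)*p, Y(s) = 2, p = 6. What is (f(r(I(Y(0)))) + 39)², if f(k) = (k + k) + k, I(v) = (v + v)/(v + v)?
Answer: 441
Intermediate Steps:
I(v) = 1 (I(v) = (2*v)/((2*v)) = (2*v)*(1/(2*v)) = 1)
r(j) = -6 (r(j) = (-2 + 1)*6 = -1*6 = -6)
f(k) = 3*k (f(k) = 2*k + k = 3*k)
(f(r(I(Y(0)))) + 39)² = (3*(-6) + 39)² = (-18 + 39)² = 21² = 441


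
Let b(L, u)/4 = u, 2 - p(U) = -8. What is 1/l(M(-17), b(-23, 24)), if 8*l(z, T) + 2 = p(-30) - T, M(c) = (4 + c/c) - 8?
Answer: -1/11 ≈ -0.090909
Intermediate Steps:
M(c) = -3 (M(c) = (4 + 1) - 8 = 5 - 8 = -3)
p(U) = 10 (p(U) = 2 - 1*(-8) = 2 + 8 = 10)
b(L, u) = 4*u
l(z, T) = 1 - T/8 (l(z, T) = -1/4 + (10 - T)/8 = -1/4 + (5/4 - T/8) = 1 - T/8)
1/l(M(-17), b(-23, 24)) = 1/(1 - 24/2) = 1/(1 - 1/8*96) = 1/(1 - 12) = 1/(-11) = -1/11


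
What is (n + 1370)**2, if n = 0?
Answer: 1876900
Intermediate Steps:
(n + 1370)**2 = (0 + 1370)**2 = 1370**2 = 1876900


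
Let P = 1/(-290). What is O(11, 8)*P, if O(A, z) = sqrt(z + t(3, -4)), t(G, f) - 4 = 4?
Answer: -2/145 ≈ -0.013793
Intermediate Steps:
P = -1/290 ≈ -0.0034483
t(G, f) = 8 (t(G, f) = 4 + 4 = 8)
O(A, z) = sqrt(8 + z) (O(A, z) = sqrt(z + 8) = sqrt(8 + z))
O(11, 8)*P = sqrt(8 + 8)*(-1/290) = sqrt(16)*(-1/290) = 4*(-1/290) = -2/145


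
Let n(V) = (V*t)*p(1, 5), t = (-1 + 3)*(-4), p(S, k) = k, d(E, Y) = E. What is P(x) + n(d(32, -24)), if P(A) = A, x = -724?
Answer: -2004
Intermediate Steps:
t = -8 (t = 2*(-4) = -8)
n(V) = -40*V (n(V) = (V*(-8))*5 = -8*V*5 = -40*V)
P(x) + n(d(32, -24)) = -724 - 40*32 = -724 - 1280 = -2004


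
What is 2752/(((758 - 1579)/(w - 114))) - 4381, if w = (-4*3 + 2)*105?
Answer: -393473/821 ≈ -479.26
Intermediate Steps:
w = -1050 (w = (-12 + 2)*105 = -10*105 = -1050)
2752/(((758 - 1579)/(w - 114))) - 4381 = 2752/(((758 - 1579)/(-1050 - 114))) - 4381 = 2752/((-821/(-1164))) - 4381 = 2752/((-821*(-1/1164))) - 4381 = 2752/(821/1164) - 4381 = 2752*(1164/821) - 4381 = 3203328/821 - 4381 = -393473/821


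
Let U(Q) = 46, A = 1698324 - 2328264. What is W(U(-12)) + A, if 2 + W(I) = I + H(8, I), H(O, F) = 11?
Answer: -629885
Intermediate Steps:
A = -629940
W(I) = 9 + I (W(I) = -2 + (I + 11) = -2 + (11 + I) = 9 + I)
W(U(-12)) + A = (9 + 46) - 629940 = 55 - 629940 = -629885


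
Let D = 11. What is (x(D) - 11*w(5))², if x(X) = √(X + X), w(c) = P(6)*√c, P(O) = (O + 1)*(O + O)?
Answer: 4268902 - 1848*√110 ≈ 4.2495e+6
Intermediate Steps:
P(O) = 2*O*(1 + O) (P(O) = (1 + O)*(2*O) = 2*O*(1 + O))
w(c) = 84*√c (w(c) = (2*6*(1 + 6))*√c = (2*6*7)*√c = 84*√c)
x(X) = √2*√X (x(X) = √(2*X) = √2*√X)
(x(D) - 11*w(5))² = (√2*√11 - 924*√5)² = (√22 - 924*√5)²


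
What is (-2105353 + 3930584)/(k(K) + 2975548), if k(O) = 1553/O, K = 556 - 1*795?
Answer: 436230209/711154419 ≈ 0.61341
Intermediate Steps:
K = -239 (K = 556 - 795 = -239)
(-2105353 + 3930584)/(k(K) + 2975548) = (-2105353 + 3930584)/(1553/(-239) + 2975548) = 1825231/(1553*(-1/239) + 2975548) = 1825231/(-1553/239 + 2975548) = 1825231/(711154419/239) = 1825231*(239/711154419) = 436230209/711154419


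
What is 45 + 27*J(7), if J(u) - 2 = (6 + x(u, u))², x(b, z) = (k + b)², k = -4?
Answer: 6174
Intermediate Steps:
x(b, z) = (-4 + b)²
J(u) = 2 + (6 + (-4 + u)²)²
45 + 27*J(7) = 45 + 27*(2 + (6 + (-4 + 7)²)²) = 45 + 27*(2 + (6 + 3²)²) = 45 + 27*(2 + (6 + 9)²) = 45 + 27*(2 + 15²) = 45 + 27*(2 + 225) = 45 + 27*227 = 45 + 6129 = 6174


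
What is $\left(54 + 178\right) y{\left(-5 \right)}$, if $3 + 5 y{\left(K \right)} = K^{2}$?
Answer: $\frac{5104}{5} \approx 1020.8$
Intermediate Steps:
$y{\left(K \right)} = - \frac{3}{5} + \frac{K^{2}}{5}$
$\left(54 + 178\right) y{\left(-5 \right)} = \left(54 + 178\right) \left(- \frac{3}{5} + \frac{\left(-5\right)^{2}}{5}\right) = 232 \left(- \frac{3}{5} + \frac{1}{5} \cdot 25\right) = 232 \left(- \frac{3}{5} + 5\right) = 232 \cdot \frac{22}{5} = \frac{5104}{5}$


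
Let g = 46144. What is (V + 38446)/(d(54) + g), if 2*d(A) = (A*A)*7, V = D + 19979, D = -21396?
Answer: 37029/56350 ≈ 0.65713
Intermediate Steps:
V = -1417 (V = -21396 + 19979 = -1417)
d(A) = 7*A²/2 (d(A) = ((A*A)*7)/2 = (A²*7)/2 = (7*A²)/2 = 7*A²/2)
(V + 38446)/(d(54) + g) = (-1417 + 38446)/((7/2)*54² + 46144) = 37029/((7/2)*2916 + 46144) = 37029/(10206 + 46144) = 37029/56350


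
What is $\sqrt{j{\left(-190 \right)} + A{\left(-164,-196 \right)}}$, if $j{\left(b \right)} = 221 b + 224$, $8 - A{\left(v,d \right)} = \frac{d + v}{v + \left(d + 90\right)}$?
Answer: $\frac{i \sqrt{375834}}{3} \approx 204.35 i$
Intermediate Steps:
$A{\left(v,d \right)} = 8 - \frac{d + v}{90 + d + v}$ ($A{\left(v,d \right)} = 8 - \frac{d + v}{v + \left(d + 90\right)} = 8 - \frac{d + v}{v + \left(90 + d\right)} = 8 - \frac{d + v}{90 + d + v}$)
$j{\left(b \right)} = 224 + 221 b$
$\sqrt{j{\left(-190 \right)} + A{\left(-164,-196 \right)}} = \sqrt{\left(224 + 221 \left(-190\right)\right) + \frac{720 + 7 \left(-196\right) + 7 \left(-164\right)}{90 - 196 - 164}} = \sqrt{\left(224 - 41990\right) + \frac{720 - 1372 - 1148}{-270}} = \sqrt{-41766 - - \frac{20}{3}} = \sqrt{-41766 + \frac{20}{3}} = \sqrt{- \frac{125278}{3}} = \frac{i \sqrt{375834}}{3}$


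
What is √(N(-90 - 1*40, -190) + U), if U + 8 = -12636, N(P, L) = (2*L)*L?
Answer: 2*√14889 ≈ 244.04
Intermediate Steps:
N(P, L) = 2*L²
U = -12644 (U = -8 - 12636 = -12644)
√(N(-90 - 1*40, -190) + U) = √(2*(-190)² - 12644) = √(2*36100 - 12644) = √(72200 - 12644) = √59556 = 2*√14889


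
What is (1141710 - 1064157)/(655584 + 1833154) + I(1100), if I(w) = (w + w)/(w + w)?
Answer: 366613/355534 ≈ 1.0312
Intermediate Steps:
I(w) = 1 (I(w) = (2*w)/((2*w)) = (2*w)*(1/(2*w)) = 1)
(1141710 - 1064157)/(655584 + 1833154) + I(1100) = (1141710 - 1064157)/(655584 + 1833154) + 1 = 77553/2488738 + 1 = 77553*(1/2488738) + 1 = 11079/355534 + 1 = 366613/355534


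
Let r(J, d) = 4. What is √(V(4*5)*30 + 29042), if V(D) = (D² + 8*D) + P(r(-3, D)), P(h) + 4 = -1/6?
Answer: 7*√933 ≈ 213.82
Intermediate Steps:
P(h) = -25/6 (P(h) = -4 - 1/6 = -4 - 1*⅙ = -4 - ⅙ = -25/6)
V(D) = -25/6 + D² + 8*D (V(D) = (D² + 8*D) - 25/6 = -25/6 + D² + 8*D)
√(V(4*5)*30 + 29042) = √((-25/6 + (4*5)² + 8*(4*5))*30 + 29042) = √((-25/6 + 20² + 8*20)*30 + 29042) = √((-25/6 + 400 + 160)*30 + 29042) = √((3335/6)*30 + 29042) = √(16675 + 29042) = √45717 = 7*√933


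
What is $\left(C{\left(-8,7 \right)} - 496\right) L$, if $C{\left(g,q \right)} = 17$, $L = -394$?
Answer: $188726$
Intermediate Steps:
$\left(C{\left(-8,7 \right)} - 496\right) L = \left(17 - 496\right) \left(-394\right) = \left(-479\right) \left(-394\right) = 188726$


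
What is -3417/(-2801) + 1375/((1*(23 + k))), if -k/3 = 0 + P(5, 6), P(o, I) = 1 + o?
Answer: 773692/2801 ≈ 276.22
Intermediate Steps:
k = -18 (k = -3*(0 + (1 + 5)) = -3*(0 + 6) = -3*6 = -18)
-3417/(-2801) + 1375/((1*(23 + k))) = -3417/(-2801) + 1375/((1*(23 - 18))) = -3417*(-1/2801) + 1375/((1*5)) = 3417/2801 + 1375/5 = 3417/2801 + 1375*(⅕) = 3417/2801 + 275 = 773692/2801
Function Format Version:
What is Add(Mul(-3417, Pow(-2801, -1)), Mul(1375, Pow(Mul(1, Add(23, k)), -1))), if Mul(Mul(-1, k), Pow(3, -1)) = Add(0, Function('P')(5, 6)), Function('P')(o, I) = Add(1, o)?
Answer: Rational(773692, 2801) ≈ 276.22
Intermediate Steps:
k = -18 (k = Mul(-3, Add(0, Add(1, 5))) = Mul(-3, Add(0, 6)) = Mul(-3, 6) = -18)
Add(Mul(-3417, Pow(-2801, -1)), Mul(1375, Pow(Mul(1, Add(23, k)), -1))) = Add(Mul(-3417, Pow(-2801, -1)), Mul(1375, Pow(Mul(1, Add(23, -18)), -1))) = Add(Mul(-3417, Rational(-1, 2801)), Mul(1375, Pow(Mul(1, 5), -1))) = Add(Rational(3417, 2801), Mul(1375, Pow(5, -1))) = Add(Rational(3417, 2801), Mul(1375, Rational(1, 5))) = Add(Rational(3417, 2801), 275) = Rational(773692, 2801)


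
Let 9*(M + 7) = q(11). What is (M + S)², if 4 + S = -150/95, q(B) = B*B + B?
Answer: 14161/3249 ≈ 4.3586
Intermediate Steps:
q(B) = B + B² (q(B) = B² + B = B + B²)
M = 23/3 (M = -7 + (11*(1 + 11))/9 = -7 + (11*12)/9 = -7 + (⅑)*132 = -7 + 44/3 = 23/3 ≈ 7.6667)
S = -106/19 (S = -4 - 150/95 = -4 - 150*1/95 = -4 - 30/19 = -106/19 ≈ -5.5789)
(M + S)² = (23/3 - 106/19)² = (119/57)² = 14161/3249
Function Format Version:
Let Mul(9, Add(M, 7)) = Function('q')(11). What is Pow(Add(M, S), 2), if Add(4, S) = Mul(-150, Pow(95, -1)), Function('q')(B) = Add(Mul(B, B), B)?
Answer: Rational(14161, 3249) ≈ 4.3586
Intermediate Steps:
Function('q')(B) = Add(B, Pow(B, 2)) (Function('q')(B) = Add(Pow(B, 2), B) = Add(B, Pow(B, 2)))
M = Rational(23, 3) (M = Add(-7, Mul(Rational(1, 9), Mul(11, Add(1, 11)))) = Add(-7, Mul(Rational(1, 9), Mul(11, 12))) = Add(-7, Mul(Rational(1, 9), 132)) = Add(-7, Rational(44, 3)) = Rational(23, 3) ≈ 7.6667)
S = Rational(-106, 19) (S = Add(-4, Mul(-150, Pow(95, -1))) = Add(-4, Mul(-150, Rational(1, 95))) = Add(-4, Rational(-30, 19)) = Rational(-106, 19) ≈ -5.5789)
Pow(Add(M, S), 2) = Pow(Add(Rational(23, 3), Rational(-106, 19)), 2) = Pow(Rational(119, 57), 2) = Rational(14161, 3249)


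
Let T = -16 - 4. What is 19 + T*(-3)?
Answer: 79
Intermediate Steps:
T = -20 (T = -16 - 1*4 = -16 - 4 = -20)
19 + T*(-3) = 19 - 20*(-3) = 19 + 60 = 79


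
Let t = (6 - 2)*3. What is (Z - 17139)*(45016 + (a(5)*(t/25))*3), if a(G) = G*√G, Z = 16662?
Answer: -21472632 - 17172*√5/5 ≈ -2.1480e+7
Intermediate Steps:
t = 12 (t = 4*3 = 12)
a(G) = G^(3/2)
(Z - 17139)*(45016 + (a(5)*(t/25))*3) = (16662 - 17139)*(45016 + (5^(3/2)*(12/25))*3) = -477*(45016 + ((5*√5)*(12*(1/25)))*3) = -477*(45016 + ((5*√5)*(12/25))*3) = -477*(45016 + (12*√5/5)*3) = -477*(45016 + 36*√5/5) = -21472632 - 17172*√5/5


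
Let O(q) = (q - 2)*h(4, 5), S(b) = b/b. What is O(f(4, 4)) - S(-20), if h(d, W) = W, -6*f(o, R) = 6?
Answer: -16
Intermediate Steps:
f(o, R) = -1 (f(o, R) = -1/6*6 = -1)
S(b) = 1
O(q) = -10 + 5*q (O(q) = (q - 2)*5 = (-2 + q)*5 = -10 + 5*q)
O(f(4, 4)) - S(-20) = (-10 + 5*(-1)) - 1*1 = (-10 - 5) - 1 = -15 - 1 = -16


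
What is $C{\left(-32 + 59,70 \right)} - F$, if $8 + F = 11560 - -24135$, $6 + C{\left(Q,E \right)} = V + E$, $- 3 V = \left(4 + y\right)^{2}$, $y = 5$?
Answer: $-35650$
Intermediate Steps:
$V = -27$ ($V = - \frac{\left(4 + 5\right)^{2}}{3} = - \frac{9^{2}}{3} = \left(- \frac{1}{3}\right) 81 = -27$)
$C{\left(Q,E \right)} = -33 + E$ ($C{\left(Q,E \right)} = -6 + \left(-27 + E\right) = -33 + E$)
$F = 35687$ ($F = -8 + \left(11560 - -24135\right) = -8 + \left(11560 + 24135\right) = -8 + 35695 = 35687$)
$C{\left(-32 + 59,70 \right)} - F = \left(-33 + 70\right) - 35687 = 37 - 35687 = -35650$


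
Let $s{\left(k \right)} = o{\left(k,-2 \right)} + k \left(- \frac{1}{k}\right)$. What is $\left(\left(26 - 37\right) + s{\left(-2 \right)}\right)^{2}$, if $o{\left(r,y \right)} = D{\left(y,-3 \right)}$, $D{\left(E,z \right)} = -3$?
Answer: $225$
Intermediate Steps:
$o{\left(r,y \right)} = -3$
$s{\left(k \right)} = -4$ ($s{\left(k \right)} = -3 + k \left(- \frac{1}{k}\right) = -3 - 1 = -4$)
$\left(\left(26 - 37\right) + s{\left(-2 \right)}\right)^{2} = \left(\left(26 - 37\right) - 4\right)^{2} = \left(-11 - 4\right)^{2} = \left(-15\right)^{2} = 225$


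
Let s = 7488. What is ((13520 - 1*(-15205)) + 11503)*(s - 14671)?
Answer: -288957724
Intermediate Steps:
((13520 - 1*(-15205)) + 11503)*(s - 14671) = ((13520 - 1*(-15205)) + 11503)*(7488 - 14671) = ((13520 + 15205) + 11503)*(-7183) = (28725 + 11503)*(-7183) = 40228*(-7183) = -288957724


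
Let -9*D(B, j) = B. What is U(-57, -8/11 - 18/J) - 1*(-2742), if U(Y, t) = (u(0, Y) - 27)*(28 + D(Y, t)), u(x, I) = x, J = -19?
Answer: 1815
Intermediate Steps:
D(B, j) = -B/9
U(Y, t) = -756 + 3*Y (U(Y, t) = (0 - 27)*(28 - Y/9) = -27*(28 - Y/9) = -756 + 3*Y)
U(-57, -8/11 - 18/J) - 1*(-2742) = (-756 + 3*(-57)) - 1*(-2742) = (-756 - 171) + 2742 = -927 + 2742 = 1815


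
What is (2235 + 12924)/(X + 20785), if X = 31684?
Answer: 15159/52469 ≈ 0.28891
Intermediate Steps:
(2235 + 12924)/(X + 20785) = (2235 + 12924)/(31684 + 20785) = 15159/52469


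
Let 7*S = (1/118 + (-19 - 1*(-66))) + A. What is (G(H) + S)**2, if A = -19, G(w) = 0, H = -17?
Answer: 10923025/682276 ≈ 16.010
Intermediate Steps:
S = 3305/826 (S = ((1/118 + (-19 - 1*(-66))) - 19)/7 = ((1/118 + (-19 + 66)) - 19)/7 = ((1/118 + 47) - 19)/7 = (5547/118 - 19)/7 = (1/7)*(3305/118) = 3305/826 ≈ 4.0012)
(G(H) + S)**2 = (0 + 3305/826)**2 = (3305/826)**2 = 10923025/682276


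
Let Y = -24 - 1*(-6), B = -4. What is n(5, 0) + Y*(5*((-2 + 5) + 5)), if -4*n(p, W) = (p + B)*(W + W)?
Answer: -720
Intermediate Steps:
Y = -18 (Y = -24 + 6 = -18)
n(p, W) = -W*(-4 + p)/2 (n(p, W) = -(p - 4)*(W + W)/4 = -(-4 + p)*2*W/4 = -W*(-4 + p)/2)
n(5, 0) + Y*(5*((-2 + 5) + 5)) = (1/2)*0*(4 - 1*5) - 90*((-2 + 5) + 5) = (1/2)*0*(4 - 5) - 90*(3 + 5) = (1/2)*0*(-1) - 90*8 = 0 - 18*40 = 0 - 720 = -720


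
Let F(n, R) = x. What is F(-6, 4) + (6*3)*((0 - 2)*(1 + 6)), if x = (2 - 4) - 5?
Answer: -259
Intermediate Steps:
x = -7 (x = -2 - 5 = -7)
F(n, R) = -7
F(-6, 4) + (6*3)*((0 - 2)*(1 + 6)) = -7 + (6*3)*((0 - 2)*(1 + 6)) = -7 + 18*(-2*7) = -7 + 18*(-14) = -7 - 252 = -259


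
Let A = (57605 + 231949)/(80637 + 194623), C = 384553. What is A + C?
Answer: 52926174167/137630 ≈ 3.8455e+5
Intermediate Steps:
A = 144777/137630 (A = 289554/275260 = 289554*(1/275260) = 144777/137630 ≈ 1.0519)
A + C = 144777/137630 + 384553 = 52926174167/137630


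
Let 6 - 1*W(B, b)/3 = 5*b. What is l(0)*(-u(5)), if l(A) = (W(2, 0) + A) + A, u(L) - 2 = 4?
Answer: -108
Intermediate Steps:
W(B, b) = 18 - 15*b
u(L) = 6 (u(L) = 2 + 4 = 6)
l(A) = 18 + 2*A (l(A) = ((18 - 15*0) + A) + A = ((18 + 0) + A) + A = (18 + A) + A = 18 + 2*A)
l(0)*(-u(5)) = (18 + 2*0)*(-1*6) = (18 + 0)*(-6) = 18*(-6) = -108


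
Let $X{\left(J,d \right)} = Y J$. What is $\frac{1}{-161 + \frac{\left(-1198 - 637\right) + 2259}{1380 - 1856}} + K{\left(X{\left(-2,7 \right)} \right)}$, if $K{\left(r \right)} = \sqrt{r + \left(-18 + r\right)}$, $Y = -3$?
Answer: $- \frac{119}{19265} + i \sqrt{6} \approx -0.006177 + 2.4495 i$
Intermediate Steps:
$X{\left(J,d \right)} = - 3 J$
$K{\left(r \right)} = \sqrt{-18 + 2 r}$
$\frac{1}{-161 + \frac{\left(-1198 - 637\right) + 2259}{1380 - 1856}} + K{\left(X{\left(-2,7 \right)} \right)} = \frac{1}{-161 + \frac{\left(-1198 - 637\right) + 2259}{1380 - 1856}} + \sqrt{-18 + 2 \left(\left(-3\right) \left(-2\right)\right)} = \frac{1}{-161 + \frac{-1835 + 2259}{-476}} + \sqrt{-18 + 2 \cdot 6} = \frac{1}{-161 + 424 \left(- \frac{1}{476}\right)} + \sqrt{-18 + 12} = \frac{1}{-161 - \frac{106}{119}} + \sqrt{-6} = \frac{1}{- \frac{19265}{119}} + i \sqrt{6} = - \frac{119}{19265} + i \sqrt{6}$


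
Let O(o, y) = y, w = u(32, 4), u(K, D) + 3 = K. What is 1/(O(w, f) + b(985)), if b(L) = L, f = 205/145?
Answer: 29/28606 ≈ 0.0010138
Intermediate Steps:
f = 41/29 (f = 205*(1/145) = 41/29 ≈ 1.4138)
u(K, D) = -3 + K
w = 29 (w = -3 + 32 = 29)
1/(O(w, f) + b(985)) = 1/(41/29 + 985) = 1/(28606/29) = 29/28606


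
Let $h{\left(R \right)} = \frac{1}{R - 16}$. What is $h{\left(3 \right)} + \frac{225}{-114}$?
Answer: $- \frac{1013}{494} \approx -2.0506$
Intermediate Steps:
$h{\left(R \right)} = \frac{1}{-16 + R}$ ($h{\left(R \right)} = \frac{1}{R - 16} = \frac{1}{-16 + R}$)
$h{\left(3 \right)} + \frac{225}{-114} = \frac{1}{-16 + 3} + \frac{225}{-114} = \frac{1}{-13} + 225 \left(- \frac{1}{114}\right) = - \frac{1}{13} - \frac{75}{38} = - \frac{1013}{494}$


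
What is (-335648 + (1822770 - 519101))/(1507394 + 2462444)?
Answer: 968021/3969838 ≈ 0.24384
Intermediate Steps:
(-335648 + (1822770 - 519101))/(1507394 + 2462444) = (-335648 + 1303669)/3969838 = 968021*(1/3969838) = 968021/3969838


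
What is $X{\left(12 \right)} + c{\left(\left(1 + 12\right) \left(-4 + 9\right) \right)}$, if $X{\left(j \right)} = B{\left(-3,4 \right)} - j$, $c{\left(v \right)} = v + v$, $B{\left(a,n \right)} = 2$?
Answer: $120$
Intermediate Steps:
$c{\left(v \right)} = 2 v$
$X{\left(j \right)} = 2 - j$
$X{\left(12 \right)} + c{\left(\left(1 + 12\right) \left(-4 + 9\right) \right)} = \left(2 - 12\right) + 2 \left(1 + 12\right) \left(-4 + 9\right) = \left(2 - 12\right) + 2 \cdot 13 \cdot 5 = -10 + 2 \cdot 65 = -10 + 130 = 120$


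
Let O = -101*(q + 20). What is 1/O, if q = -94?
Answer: 1/7474 ≈ 0.00013380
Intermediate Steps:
O = 7474 (O = -101*(-94 + 20) = -101*(-74) = 7474)
1/O = 1/7474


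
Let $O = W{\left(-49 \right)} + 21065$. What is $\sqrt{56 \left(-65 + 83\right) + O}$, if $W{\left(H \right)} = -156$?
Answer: $\sqrt{21917} \approx 148.04$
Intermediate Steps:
$O = 20909$ ($O = -156 + 21065 = 20909$)
$\sqrt{56 \left(-65 + 83\right) + O} = \sqrt{56 \left(-65 + 83\right) + 20909} = \sqrt{56 \cdot 18 + 20909} = \sqrt{1008 + 20909} = \sqrt{21917}$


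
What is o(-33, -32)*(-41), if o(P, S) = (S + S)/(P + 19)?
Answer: -1312/7 ≈ -187.43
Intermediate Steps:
o(P, S) = 2*S/(19 + P) (o(P, S) = (2*S)/(19 + P) = 2*S/(19 + P))
o(-33, -32)*(-41) = (2*(-32)/(19 - 33))*(-41) = (2*(-32)/(-14))*(-41) = (2*(-32)*(-1/14))*(-41) = (32/7)*(-41) = -1312/7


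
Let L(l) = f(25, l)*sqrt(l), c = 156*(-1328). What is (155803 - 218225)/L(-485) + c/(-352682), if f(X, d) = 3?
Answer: 103584/176341 + 62422*I*sqrt(485)/1455 ≈ 0.58741 + 944.81*I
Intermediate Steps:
c = -207168
L(l) = 3*sqrt(l)
(155803 - 218225)/L(-485) + c/(-352682) = (155803 - 218225)/((3*sqrt(-485))) - 207168/(-352682) = -62422*(-I*sqrt(485)/1455) - 207168*(-1/352682) = -62422*(-I*sqrt(485)/1455) + 103584/176341 = -(-62422)*I*sqrt(485)/1455 + 103584/176341 = 62422*I*sqrt(485)/1455 + 103584/176341 = 103584/176341 + 62422*I*sqrt(485)/1455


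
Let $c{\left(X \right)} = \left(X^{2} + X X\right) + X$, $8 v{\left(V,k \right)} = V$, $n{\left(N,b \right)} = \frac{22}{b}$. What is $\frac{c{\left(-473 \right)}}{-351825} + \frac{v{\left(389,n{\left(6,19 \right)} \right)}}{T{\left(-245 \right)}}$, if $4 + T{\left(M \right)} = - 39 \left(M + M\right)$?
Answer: $- \frac{4545593557}{3585049840} \approx -1.2679$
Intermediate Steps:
$v{\left(V,k \right)} = \frac{V}{8}$
$c{\left(X \right)} = X + 2 X^{2}$ ($c{\left(X \right)} = \left(X^{2} + X^{2}\right) + X = 2 X^{2} + X = X + 2 X^{2}$)
$T{\left(M \right)} = -4 - 78 M$ ($T{\left(M \right)} = -4 - 39 \left(M + M\right) = -4 - 39 \cdot 2 M = -4 - 78 M$)
$\frac{c{\left(-473 \right)}}{-351825} + \frac{v{\left(389,n{\left(6,19 \right)} \right)}}{T{\left(-245 \right)}} = \frac{\left(-473\right) \left(1 + 2 \left(-473\right)\right)}{-351825} + \frac{\frac{1}{8} \cdot 389}{-4 - -19110} = - 473 \left(1 - 946\right) \left(- \frac{1}{351825}\right) + \frac{389}{8 \left(-4 + 19110\right)} = \left(-473\right) \left(-945\right) \left(- \frac{1}{351825}\right) + \frac{389}{8 \cdot 19106} = 446985 \left(- \frac{1}{351825}\right) + \frac{389}{8} \cdot \frac{1}{19106} = - \frac{29799}{23455} + \frac{389}{152848} = - \frac{4545593557}{3585049840}$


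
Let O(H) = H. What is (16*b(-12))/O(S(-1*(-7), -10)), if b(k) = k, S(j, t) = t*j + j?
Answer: 64/21 ≈ 3.0476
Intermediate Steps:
S(j, t) = j + j*t (S(j, t) = j*t + j = j + j*t)
(16*b(-12))/O(S(-1*(-7), -10)) = (16*(-12))/(((-1*(-7))*(1 - 10))) = -192/(7*(-9)) = -192/(-63) = -192*(-1/63) = 64/21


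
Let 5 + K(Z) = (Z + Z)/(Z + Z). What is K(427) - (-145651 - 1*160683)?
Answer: 306330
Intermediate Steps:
K(Z) = -4 (K(Z) = -5 + (Z + Z)/(Z + Z) = -5 + (2*Z)/((2*Z)) = -5 + (2*Z)*(1/(2*Z)) = -5 + 1 = -4)
K(427) - (-145651 - 1*160683) = -4 - (-145651 - 1*160683) = -4 - (-145651 - 160683) = -4 - 1*(-306334) = -4 + 306334 = 306330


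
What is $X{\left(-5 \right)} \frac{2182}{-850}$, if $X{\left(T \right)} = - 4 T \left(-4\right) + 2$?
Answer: $\frac{85098}{425} \approx 200.23$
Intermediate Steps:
$X{\left(T \right)} = 2 + 16 T$ ($X{\left(T \right)} = 16 T + 2 = 2 + 16 T$)
$X{\left(-5 \right)} \frac{2182}{-850} = \left(2 + 16 \left(-5\right)\right) \frac{2182}{-850} = \left(2 - 80\right) 2182 \left(- \frac{1}{850}\right) = \left(-78\right) \left(- \frac{1091}{425}\right) = \frac{85098}{425}$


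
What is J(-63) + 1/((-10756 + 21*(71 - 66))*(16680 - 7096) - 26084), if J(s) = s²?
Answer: 405255808691/102105268 ≈ 3969.0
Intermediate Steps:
J(-63) + 1/((-10756 + 21*(71 - 66))*(16680 - 7096) - 26084) = (-63)² + 1/((-10756 + 21*(71 - 66))*(16680 - 7096) - 26084) = 3969 + 1/((-10756 + 21*5)*9584 - 26084) = 3969 + 1/((-10756 + 105)*9584 - 26084) = 3969 + 1/(-10651*9584 - 26084) = 3969 + 1/(-102079184 - 26084) = 3969 + 1/(-102105268) = 3969 - 1/102105268 = 405255808691/102105268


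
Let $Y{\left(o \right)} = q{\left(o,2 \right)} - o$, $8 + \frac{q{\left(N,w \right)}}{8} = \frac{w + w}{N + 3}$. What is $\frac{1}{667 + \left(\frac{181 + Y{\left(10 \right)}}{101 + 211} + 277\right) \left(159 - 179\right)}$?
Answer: $- \frac{1014}{4948337} \approx -0.00020492$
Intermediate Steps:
$q{\left(N,w \right)} = -64 + \frac{16 w}{3 + N}$ ($q{\left(N,w \right)} = -64 + 8 \frac{w + w}{N + 3} = -64 + 8 \frac{2 w}{3 + N} = -64 + \frac{16 w}{3 + N}$)
$Y{\left(o \right)} = - o + \frac{16 \left(-10 - 4 o\right)}{3 + o}$ ($Y{\left(o \right)} = \frac{16 \left(-12 + 2 - 4 o\right)}{3 + o} - o = \frac{16 \left(-10 - 4 o\right)}{3 + o} - o = - o + \frac{16 \left(-10 - 4 o\right)}{3 + o}$)
$\frac{1}{667 + \left(\frac{181 + Y{\left(10 \right)}}{101 + 211} + 277\right) \left(159 - 179\right)} = \frac{1}{667 + \left(\frac{181 + \frac{-160 - 10^{2} - 670}{3 + 10}}{101 + 211} + 277\right) \left(159 - 179\right)} = \frac{1}{667 + \left(\frac{181 + \frac{-160 - 100 - 670}{13}}{312} + 277\right) \left(-20\right)} = \frac{1}{667 + \left(\left(181 + \frac{-160 - 100 - 670}{13}\right) \frac{1}{312} + 277\right) \left(-20\right)} = \frac{1}{667 + \left(\left(181 + \frac{1}{13} \left(-930\right)\right) \frac{1}{312} + 277\right) \left(-20\right)} = \frac{1}{667 + \left(\left(181 - \frac{930}{13}\right) \frac{1}{312} + 277\right) \left(-20\right)} = \frac{1}{667 + \left(\frac{1423}{13} \cdot \frac{1}{312} + 277\right) \left(-20\right)} = \frac{1}{667 + \left(\frac{1423}{4056} + 277\right) \left(-20\right)} = \frac{1}{667 + \frac{1124935}{4056} \left(-20\right)} = \frac{1}{667 - \frac{5624675}{1014}} = \frac{1}{- \frac{4948337}{1014}} = - \frac{1014}{4948337}$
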